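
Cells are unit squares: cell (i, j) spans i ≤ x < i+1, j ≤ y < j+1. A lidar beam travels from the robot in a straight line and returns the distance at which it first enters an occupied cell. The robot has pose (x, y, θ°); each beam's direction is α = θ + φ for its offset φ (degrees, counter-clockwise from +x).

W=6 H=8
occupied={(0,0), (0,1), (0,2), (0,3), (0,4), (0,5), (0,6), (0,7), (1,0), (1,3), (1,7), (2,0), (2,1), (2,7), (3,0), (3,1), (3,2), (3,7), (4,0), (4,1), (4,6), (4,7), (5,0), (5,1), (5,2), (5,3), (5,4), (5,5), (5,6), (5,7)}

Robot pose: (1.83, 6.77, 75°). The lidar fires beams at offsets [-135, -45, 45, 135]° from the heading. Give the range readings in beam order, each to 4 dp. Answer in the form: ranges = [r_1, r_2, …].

beam 1: φ=-135°, α=300°
  direction (0.5000, -0.8660); cell (1,6); t to first gridline: x 0.3400, y 0.8891 (then +2.0000 / +1.1547)
    (2,6) via x @ 0.3400
    (2,5) via y @ 0.8891
    (2,4) via y @ 2.0438
    (3,4) via x @ 2.3400
    (3,3) via y @ 3.1985
    (4,3) via x @ 4.3400
    (4,2) via y @ 4.3532
    (4,1) via y @ 5.5079  # hit
  → r_1 = 5.5079
beam 2: φ=-45°, α=30°
  direction (0.8660, 0.5000); cell (1,6); t to first gridline: x 0.1963, y 0.4600 (then +1.1547 / +2.0000)
    (2,6) via x @ 0.1963
    (2,7) via y @ 0.4600  # hit
  → r_2 = 0.4600
beam 3: φ=45°, α=120°
  direction (-0.5000, 0.8660); cell (1,6); t to first gridline: x 1.6600, y 0.2656 (then +2.0000 / +1.1547)
    (1,7) via y @ 0.2656  # hit
  → r_3 = 0.2656
beam 4: φ=135°, α=210°
  direction (-0.8660, -0.5000); cell (1,6); t to first gridline: x 0.9584, y 1.5400 (then +1.1547 / +2.0000)
    (0,6) via x @ 0.9584  # hit
  → r_4 = 0.9584

ranges = [5.5079, 0.4600, 0.2656, 0.9584]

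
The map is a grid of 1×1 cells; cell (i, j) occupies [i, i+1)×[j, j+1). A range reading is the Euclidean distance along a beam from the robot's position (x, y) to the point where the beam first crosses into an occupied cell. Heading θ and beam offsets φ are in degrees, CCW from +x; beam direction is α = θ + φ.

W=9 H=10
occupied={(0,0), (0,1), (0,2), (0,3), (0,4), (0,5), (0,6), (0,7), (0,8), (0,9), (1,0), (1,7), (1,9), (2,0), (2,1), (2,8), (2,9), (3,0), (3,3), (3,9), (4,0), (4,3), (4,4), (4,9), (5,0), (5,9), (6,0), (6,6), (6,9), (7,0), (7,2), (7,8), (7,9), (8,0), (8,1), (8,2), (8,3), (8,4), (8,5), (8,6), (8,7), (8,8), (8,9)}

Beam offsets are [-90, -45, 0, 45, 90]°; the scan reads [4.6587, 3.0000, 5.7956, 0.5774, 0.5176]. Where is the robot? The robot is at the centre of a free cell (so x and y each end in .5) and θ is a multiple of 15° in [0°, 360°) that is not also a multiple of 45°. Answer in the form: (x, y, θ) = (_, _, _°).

(x, y, θ) = (1.5, 6.5, 15°)

Candidates: 47 free-cell centres × 16 headings = 752 poses. Raycast each; keep the one whose scan matches to 4 dp.
  (1.5, 5.5, 210°): beam 1 = 1.0000 ≠ 4.6587 ✗
  (2.5, 2.5, 345°): beam 1 = 0.5176 ≠ 4.6587 ✗
  (3.5, 4.5, 120°): beam 1 = 0.5774 ≠ 4.6587 ✗
  …
  (1.5, 6.5, 15°): r_1=4.6587, r_2=3.0000, r_3=5.7956, r_4=0.5774, r_5=0.5176 — all match ✓
Only this pose fits every beam.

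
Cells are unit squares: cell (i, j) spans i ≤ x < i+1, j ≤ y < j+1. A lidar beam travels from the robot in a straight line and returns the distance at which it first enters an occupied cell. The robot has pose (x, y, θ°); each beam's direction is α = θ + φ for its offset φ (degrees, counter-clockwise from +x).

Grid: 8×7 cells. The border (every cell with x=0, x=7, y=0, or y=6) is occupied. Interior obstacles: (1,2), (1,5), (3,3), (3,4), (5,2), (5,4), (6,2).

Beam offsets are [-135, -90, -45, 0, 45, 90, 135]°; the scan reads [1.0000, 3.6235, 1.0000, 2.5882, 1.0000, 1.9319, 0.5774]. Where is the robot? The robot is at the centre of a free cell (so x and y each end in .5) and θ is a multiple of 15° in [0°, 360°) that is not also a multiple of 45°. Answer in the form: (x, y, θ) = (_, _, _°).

(x, y, θ) = (4.5, 5.5, 285°)

The pose lattice has 23·16 = 368 candidates. Test each by forward raycasting.
  (2.5, 5.5, 120°): beam 1 = 2.5882 ≠ 1.0000 ✗
  (3.5, 2.5, 75°): beam 1 = 1.7321 ≠ 1.0000 ✗
  (5.5, 3.5, 300°): beam 1 = 1.5529 ≠ 1.0000 ✗
  (6.5, 5.5, 285°): beam 2 = 2.5882 ≠ 3.6235 ✗
  …
  (4.5, 5.5, 285°): r_1=1.0000, r_2=3.6235, r_3=1.0000, r_4=2.5882, r_5=1.0000, r_6=1.9319, r_7=0.5774 — all match ✓
Only this pose fits every beam.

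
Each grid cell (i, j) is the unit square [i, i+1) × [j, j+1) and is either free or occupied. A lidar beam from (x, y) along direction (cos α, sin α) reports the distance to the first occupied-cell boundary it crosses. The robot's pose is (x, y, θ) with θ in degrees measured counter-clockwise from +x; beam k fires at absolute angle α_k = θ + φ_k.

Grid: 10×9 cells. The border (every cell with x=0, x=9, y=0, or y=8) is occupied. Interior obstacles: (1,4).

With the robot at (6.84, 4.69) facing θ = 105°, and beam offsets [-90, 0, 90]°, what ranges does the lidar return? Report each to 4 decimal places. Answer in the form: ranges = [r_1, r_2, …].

ranges = [2.2362, 3.4268, 6.0460]

beam 1: φ=-90°, α=15°
  direction (0.9659, 0.2588); cell (6,4); t to first gridline: x 0.1656, y 1.1977 (then +1.0353 / +3.8637)
    (7,4) via x @ 0.1656
    (7,5) via y @ 1.1977
    (8,5) via x @ 1.2009
    (9,5) via x @ 2.2362  # hit
  → r_1 = 2.2362
beam 2: φ=0°, α=105°
  direction (-0.2588, 0.9659); cell (6,4); t to first gridline: x 3.2455, y 0.3209 (then +3.8637 / +1.0353)
    (6,5) via y @ 0.3209
    (6,6) via y @ 1.3562
    (6,7) via y @ 2.3915
    (5,7) via x @ 3.2455
    (5,8) via y @ 3.4268  # hit
  → r_2 = 3.4268
beam 3: φ=90°, α=195°
  direction (-0.9659, -0.2588); cell (6,4); t to first gridline: x 0.8696, y 2.6660 (then +1.0353 / +3.8637)
    (5,4) via x @ 0.8696
    (4,4) via x @ 1.9049
    (4,3) via y @ 2.6660
    (3,3) via x @ 2.9402
    (2,3) via x @ 3.9755
    (1,3) via x @ 5.0107
    (0,3) via x @ 6.0460  # hit
  → r_3 = 6.0460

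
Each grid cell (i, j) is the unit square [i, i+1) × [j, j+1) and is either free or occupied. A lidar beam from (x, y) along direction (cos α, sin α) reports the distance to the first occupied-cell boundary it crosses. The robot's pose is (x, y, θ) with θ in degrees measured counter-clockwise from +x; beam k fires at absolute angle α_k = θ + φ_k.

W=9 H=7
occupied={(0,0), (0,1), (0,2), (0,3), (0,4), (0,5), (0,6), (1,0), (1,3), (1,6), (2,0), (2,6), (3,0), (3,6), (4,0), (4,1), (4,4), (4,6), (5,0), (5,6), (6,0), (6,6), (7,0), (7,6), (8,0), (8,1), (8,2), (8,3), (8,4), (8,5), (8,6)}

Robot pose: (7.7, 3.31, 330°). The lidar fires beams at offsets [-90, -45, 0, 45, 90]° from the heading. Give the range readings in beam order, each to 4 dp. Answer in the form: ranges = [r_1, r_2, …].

ranges = [2.6674, 1.1591, 0.3464, 0.3106, 0.6000]

beam 1: φ=-90°, α=240°
  dir = (cos 240°, sin 240°) = (-0.5000, -0.8660); from cell (7,3)
  next x-line at t=1.4000, next y-line at t=0.3580; Δt_x=2.0000, Δt_y=1.1547
    y: enter (7,2) at t=0.3580
    x: enter (6,2) at t=1.4000
    y: enter (6,1) at t=1.5127
    y: enter (6,0) at t=2.6674 ← occupied
  → r_1 = 2.6674
beam 2: φ=-45°, α=285°
  dir = (cos 285°, sin 285°) = (0.2588, -0.9659); from cell (7,3)
  next x-line at t=1.1591, next y-line at t=0.3209; Δt_x=3.8637, Δt_y=1.0353
    y: enter (7,2) at t=0.3209
    x: enter (8,2) at t=1.1591 ← occupied
  → r_2 = 1.1591
beam 3: φ=0°, α=330°
  dir = (cos 330°, sin 330°) = (0.8660, -0.5000); from cell (7,3)
  next x-line at t=0.3464, next y-line at t=0.6200; Δt_x=1.1547, Δt_y=2.0000
    x: enter (8,3) at t=0.3464 ← occupied
  → r_3 = 0.3464
beam 4: φ=45°, α=15°
  dir = (cos 15°, sin 15°) = (0.9659, 0.2588); from cell (7,3)
  next x-line at t=0.3106, next y-line at t=2.6660; Δt_x=1.0353, Δt_y=3.8637
    x: enter (8,3) at t=0.3106 ← occupied
  → r_4 = 0.3106
beam 5: φ=90°, α=60°
  dir = (cos 60°, sin 60°) = (0.5000, 0.8660); from cell (7,3)
  next x-line at t=0.6000, next y-line at t=0.7967; Δt_x=2.0000, Δt_y=1.1547
    x: enter (8,3) at t=0.6000 ← occupied
  → r_5 = 0.6000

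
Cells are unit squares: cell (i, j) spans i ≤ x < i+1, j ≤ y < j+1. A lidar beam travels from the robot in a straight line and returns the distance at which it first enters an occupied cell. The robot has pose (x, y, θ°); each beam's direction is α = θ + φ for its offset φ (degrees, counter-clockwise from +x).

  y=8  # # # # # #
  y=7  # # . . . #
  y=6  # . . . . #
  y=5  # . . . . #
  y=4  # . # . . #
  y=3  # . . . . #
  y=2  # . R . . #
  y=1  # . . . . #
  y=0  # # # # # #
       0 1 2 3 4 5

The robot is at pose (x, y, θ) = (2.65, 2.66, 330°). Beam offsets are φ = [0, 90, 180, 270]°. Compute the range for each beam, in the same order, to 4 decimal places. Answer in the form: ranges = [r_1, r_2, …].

beam 1: φ=0°, α=330°
  cosα=0.8660 sinα=-0.5000 | (2,2) | tMaxX 0.4041 tMaxY 1.3200 | tΔX 1.1547 tΔY 2.0000
    t=0.4041 [x] (3,2)
    t=1.3200 [y] (3,1)
    t=1.5588 [x] (4,1)
    t=2.7135 [x] (5,1) — stop
  → r_1 = 2.7135
beam 2: φ=90°, α=60°
  cosα=0.5000 sinα=0.8660 | (2,2) | tMaxX 0.7000 tMaxY 0.3926 | tΔX 2.0000 tΔY 1.1547
    t=0.3926 [y] (2,3)
    t=0.7000 [x] (3,3)
    t=1.5473 [y] (3,4)
    t=2.7000 [x] (4,4)
    t=2.7020 [y] (4,5)
    t=3.8567 [y] (4,6)
    t=4.7000 [x] (5,6) — stop
  → r_2 = 4.7000
beam 3: φ=180°, α=150°
  cosα=-0.8660 sinα=0.5000 | (2,2) | tMaxX 0.7506 tMaxY 0.6800 | tΔX 1.1547 tΔY 2.0000
    t=0.6800 [y] (2,3)
    t=0.7506 [x] (1,3)
    t=1.9053 [x] (0,3) — stop
  → r_3 = 1.9053
beam 4: φ=270°, α=240°
  cosα=-0.5000 sinα=-0.8660 | (2,2) | tMaxX 1.3000 tMaxY 0.7621 | tΔX 2.0000 tΔY 1.1547
    t=0.7621 [y] (2,1)
    t=1.3000 [x] (1,1)
    t=1.9168 [y] (1,0) — stop
  → r_4 = 1.9168

ranges = [2.7135, 4.7000, 1.9053, 1.9168]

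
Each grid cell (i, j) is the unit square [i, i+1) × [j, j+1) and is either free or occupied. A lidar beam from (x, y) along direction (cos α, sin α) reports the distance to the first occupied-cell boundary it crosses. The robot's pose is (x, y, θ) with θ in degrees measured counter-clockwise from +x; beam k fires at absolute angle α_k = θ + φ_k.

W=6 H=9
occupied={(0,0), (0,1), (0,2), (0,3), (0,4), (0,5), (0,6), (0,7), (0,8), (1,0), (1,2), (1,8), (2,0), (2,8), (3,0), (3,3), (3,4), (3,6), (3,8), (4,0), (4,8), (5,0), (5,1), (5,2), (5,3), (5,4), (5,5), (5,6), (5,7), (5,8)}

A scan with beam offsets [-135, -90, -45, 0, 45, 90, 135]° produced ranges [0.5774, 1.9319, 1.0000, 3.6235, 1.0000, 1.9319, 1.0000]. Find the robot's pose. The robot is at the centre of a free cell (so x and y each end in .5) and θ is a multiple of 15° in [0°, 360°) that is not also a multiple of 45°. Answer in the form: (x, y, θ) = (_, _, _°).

The pose lattice has 24·16 = 384 candidates. Test each by forward raycasting.
  (3.5, 5.5, 210°): beam 1 = 0.5176 ≠ 0.5774 ✗
  (2.5, 1.5, 150°): beam 1 = 2.5882 ≠ 0.5774 ✗
  (2.5, 5.5, 75°): beam 1 = 1.0000 ≠ 0.5774 ✗
  …
  (4.5, 5.5, 165°): r_1=0.5774, r_2=1.9319, r_3=1.0000, r_4=3.6235, r_5=1.0000, r_6=1.9319, r_7=1.0000 — all match ✓
Only this pose fits every beam.

(x, y, θ) = (4.5, 5.5, 165°)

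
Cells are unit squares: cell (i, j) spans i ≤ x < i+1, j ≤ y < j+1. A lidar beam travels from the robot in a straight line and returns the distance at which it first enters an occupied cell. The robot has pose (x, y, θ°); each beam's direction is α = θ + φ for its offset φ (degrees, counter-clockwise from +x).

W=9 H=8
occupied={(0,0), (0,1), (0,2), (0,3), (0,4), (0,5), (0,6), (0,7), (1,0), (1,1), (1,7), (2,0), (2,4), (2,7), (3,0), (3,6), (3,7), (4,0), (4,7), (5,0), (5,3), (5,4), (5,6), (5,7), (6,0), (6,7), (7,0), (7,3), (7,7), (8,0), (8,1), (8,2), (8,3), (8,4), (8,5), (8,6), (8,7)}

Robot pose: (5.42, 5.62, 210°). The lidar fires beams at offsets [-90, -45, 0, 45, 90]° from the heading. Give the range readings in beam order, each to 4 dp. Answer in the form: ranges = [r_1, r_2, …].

ranges = [0.4388, 1.4701, 2.7944, 0.6419, 0.7159]

beam 1: φ=-90°, α=120°
  cosα=-0.5000 sinα=0.8660 | (5,5) | tMaxX 0.8400 tMaxY 0.4388 | tΔX 2.0000 tΔY 1.1547
    t=0.4388 [y] (5,6) — stop
  → r_1 = 0.4388
beam 2: φ=-45°, α=165°
  cosα=-0.9659 sinα=0.2588 | (5,5) | tMaxX 0.4348 tMaxY 1.4682 | tΔX 1.0353 tΔY 3.8637
    t=0.4348 [x] (4,5)
    t=1.4682 [y] (4,6)
    t=1.4701 [x] (3,6) — stop
  → r_2 = 1.4701
beam 3: φ=0°, α=210°
  cosα=-0.8660 sinα=-0.5000 | (5,5) | tMaxX 0.4850 tMaxY 1.2400 | tΔX 1.1547 tΔY 2.0000
    t=0.4850 [x] (4,5)
    t=1.2400 [y] (4,4)
    t=1.6397 [x] (3,4)
    t=2.7944 [x] (2,4) — stop
  → r_3 = 2.7944
beam 4: φ=45°, α=255°
  cosα=-0.2588 sinα=-0.9659 | (5,5) | tMaxX 1.6228 tMaxY 0.6419 | tΔX 3.8637 tΔY 1.0353
    t=0.6419 [y] (5,4) — stop
  → r_4 = 0.6419
beam 5: φ=90°, α=300°
  cosα=0.5000 sinα=-0.8660 | (5,5) | tMaxX 1.1600 tMaxY 0.7159 | tΔX 2.0000 tΔY 1.1547
    t=0.7159 [y] (5,4) — stop
  → r_5 = 0.7159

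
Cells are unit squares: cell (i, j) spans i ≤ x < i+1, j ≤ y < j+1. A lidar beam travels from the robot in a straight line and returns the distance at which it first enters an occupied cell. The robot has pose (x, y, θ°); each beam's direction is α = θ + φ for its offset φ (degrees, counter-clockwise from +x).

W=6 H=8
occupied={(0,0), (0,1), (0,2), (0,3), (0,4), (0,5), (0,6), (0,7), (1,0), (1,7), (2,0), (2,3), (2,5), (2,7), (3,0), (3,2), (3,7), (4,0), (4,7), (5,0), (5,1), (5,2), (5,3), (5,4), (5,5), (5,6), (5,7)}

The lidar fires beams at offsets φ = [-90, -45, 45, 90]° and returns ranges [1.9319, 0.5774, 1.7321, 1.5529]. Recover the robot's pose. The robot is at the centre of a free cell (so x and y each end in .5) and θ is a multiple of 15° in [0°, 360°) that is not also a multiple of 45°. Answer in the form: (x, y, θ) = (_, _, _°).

Candidates: 21 free-cell centres × 16 headings = 336 poses. Raycast each; keep the one whose scan matches to 4 dp.
  (3.5, 5.5, 120°): beam 1 = 1.7321 ≠ 1.9319 ✗
  (2.5, 1.5, 345°): beam 1 = 0.5176 ≠ 1.9319 ✗
  (3.5, 3.5, 120°): beam 1 = 1.7321 ≠ 1.9319 ✗
  (2.5, 6.5, 345°): beam 1 = 0.5176 ≠ 1.9319 ✗
  …
  (1.5, 5.5, 15°): r_1=1.9319, r_2=0.5774, r_3=1.7321, r_4=1.5529 — all match ✓
Unique over the lattice → pose = (1.5, 5.5, 15°).

(x, y, θ) = (1.5, 5.5, 15°)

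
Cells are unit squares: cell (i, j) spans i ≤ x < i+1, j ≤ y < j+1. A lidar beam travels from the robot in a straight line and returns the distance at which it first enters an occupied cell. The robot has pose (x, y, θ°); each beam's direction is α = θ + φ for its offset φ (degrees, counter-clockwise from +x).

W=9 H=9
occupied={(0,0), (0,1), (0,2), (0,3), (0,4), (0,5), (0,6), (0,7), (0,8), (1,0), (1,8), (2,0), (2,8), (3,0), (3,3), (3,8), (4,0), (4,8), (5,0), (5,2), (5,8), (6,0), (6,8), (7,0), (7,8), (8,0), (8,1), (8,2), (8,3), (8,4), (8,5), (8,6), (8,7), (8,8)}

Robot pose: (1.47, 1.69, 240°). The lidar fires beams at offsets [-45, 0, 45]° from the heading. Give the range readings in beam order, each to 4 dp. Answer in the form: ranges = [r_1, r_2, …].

beam 1: φ=-45°, α=195°
  direction (-0.9659, -0.2588); cell (1,1); t to first gridline: x 0.4866, y 2.6660 (then +1.0353 / +3.8637)
    (0,1) via x @ 0.4866  # hit
  → r_1 = 0.4866
beam 2: φ=0°, α=240°
  direction (-0.5000, -0.8660); cell (1,1); t to first gridline: x 0.9400, y 0.7967 (then +2.0000 / +1.1547)
    (1,0) via y @ 0.7967  # hit
  → r_2 = 0.7967
beam 3: φ=45°, α=285°
  direction (0.2588, -0.9659); cell (1,1); t to first gridline: x 2.0478, y 0.7143 (then +3.8637 / +1.0353)
    (1,0) via y @ 0.7143  # hit
  → r_3 = 0.7143

ranges = [0.4866, 0.7967, 0.7143]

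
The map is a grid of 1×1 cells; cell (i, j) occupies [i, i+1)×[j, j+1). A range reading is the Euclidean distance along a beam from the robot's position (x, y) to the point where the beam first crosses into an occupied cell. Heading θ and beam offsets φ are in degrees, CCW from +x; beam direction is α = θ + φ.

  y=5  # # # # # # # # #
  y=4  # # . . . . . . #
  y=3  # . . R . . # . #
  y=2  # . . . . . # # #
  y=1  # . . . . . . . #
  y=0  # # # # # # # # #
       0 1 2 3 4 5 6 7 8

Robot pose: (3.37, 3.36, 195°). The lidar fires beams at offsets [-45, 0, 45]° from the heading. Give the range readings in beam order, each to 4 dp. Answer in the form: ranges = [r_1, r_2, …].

beam 1: φ=-45°, α=150°
  direction (-0.8660, 0.5000); cell (3,3); t to first gridline: x 0.4272, y 1.2800 (then +1.1547 / +2.0000)
    (2,3) via x @ 0.4272
    (2,4) via y @ 1.2800
    (1,4) via x @ 1.5819  # hit
  → r_1 = 1.5819
beam 2: φ=0°, α=195°
  direction (-0.9659, -0.2588); cell (3,3); t to first gridline: x 0.3831, y 1.3909 (then +1.0353 / +3.8637)
    (2,3) via x @ 0.3831
    (2,2) via y @ 1.3909
    (1,2) via x @ 1.4183
    (0,2) via x @ 2.4536  # hit
  → r_2 = 2.4536
beam 3: φ=45°, α=240°
  direction (-0.5000, -0.8660); cell (3,3); t to first gridline: x 0.7400, y 0.4157 (then +2.0000 / +1.1547)
    (3,2) via y @ 0.4157
    (2,2) via x @ 0.7400
    (2,1) via y @ 1.5704
    (2,0) via y @ 2.7251  # hit
  → r_3 = 2.7251

ranges = [1.5819, 2.4536, 2.7251]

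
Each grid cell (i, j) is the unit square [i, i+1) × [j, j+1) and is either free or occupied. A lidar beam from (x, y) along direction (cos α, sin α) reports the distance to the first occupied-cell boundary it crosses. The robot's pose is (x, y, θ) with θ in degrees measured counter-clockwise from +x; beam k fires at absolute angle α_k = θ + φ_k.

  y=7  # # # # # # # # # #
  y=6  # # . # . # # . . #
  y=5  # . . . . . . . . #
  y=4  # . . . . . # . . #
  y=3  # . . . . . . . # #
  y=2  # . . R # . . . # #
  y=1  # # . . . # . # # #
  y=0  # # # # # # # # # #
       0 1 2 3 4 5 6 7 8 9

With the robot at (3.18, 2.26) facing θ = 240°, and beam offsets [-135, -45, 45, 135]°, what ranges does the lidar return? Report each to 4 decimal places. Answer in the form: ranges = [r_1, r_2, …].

beam 1: φ=-135°, α=105°
  direction (-0.2588, 0.9659); cell (3,2); t to first gridline: x 0.6955, y 0.7661 (then +3.8637 / +1.0353)
    (2,2) via x @ 0.6955
    (2,3) via y @ 0.7661
    (2,4) via y @ 1.8014
    (2,5) via y @ 2.8367
    (2,6) via y @ 3.8719
    (1,6) via x @ 4.5592  # hit
  → r_1 = 4.5592
beam 2: φ=-45°, α=195°
  direction (-0.9659, -0.2588); cell (3,2); t to first gridline: x 0.1863, y 1.0046 (then +1.0353 / +3.8637)
    (2,2) via x @ 0.1863
    (2,1) via y @ 1.0046
    (1,1) via x @ 1.2216  # hit
  → r_2 = 1.2216
beam 3: φ=45°, α=285°
  direction (0.2588, -0.9659); cell (3,2); t to first gridline: x 3.1682, y 0.2692 (then +3.8637 / +1.0353)
    (3,1) via y @ 0.2692
    (3,0) via y @ 1.3044  # hit
  → r_3 = 1.3044
beam 4: φ=135°, α=15°
  direction (0.9659, 0.2588); cell (3,2); t to first gridline: x 0.8489, y 2.8591 (then +1.0353 / +3.8637)
    (4,2) via x @ 0.8489  # hit
  → r_4 = 0.8489

ranges = [4.5592, 1.2216, 1.3044, 0.8489]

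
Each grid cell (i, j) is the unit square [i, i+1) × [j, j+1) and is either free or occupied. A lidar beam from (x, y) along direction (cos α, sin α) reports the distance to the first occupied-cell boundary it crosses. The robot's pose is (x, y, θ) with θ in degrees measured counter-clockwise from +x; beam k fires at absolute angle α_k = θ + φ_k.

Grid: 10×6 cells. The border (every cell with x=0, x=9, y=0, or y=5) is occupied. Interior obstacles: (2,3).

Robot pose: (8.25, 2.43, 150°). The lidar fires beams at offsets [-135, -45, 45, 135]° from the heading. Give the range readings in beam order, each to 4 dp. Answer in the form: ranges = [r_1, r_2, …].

beam 1: φ=-135°, α=15°
  direction (0.9659, 0.2588); cell (8,2); t to first gridline: x 0.7765, y 2.2023 (then +1.0353 / +3.8637)
    (9,2) via x @ 0.7765  # hit
  → r_1 = 0.7765
beam 2: φ=-45°, α=105°
  direction (-0.2588, 0.9659); cell (8,2); t to first gridline: x 0.9659, y 0.5901 (then +3.8637 / +1.0353)
    (8,3) via y @ 0.5901
    (7,3) via x @ 0.9659
    (7,4) via y @ 1.6254
    (7,5) via y @ 2.6607  # hit
  → r_2 = 2.6607
beam 3: φ=45°, α=195°
  direction (-0.9659, -0.2588); cell (8,2); t to first gridline: x 0.2588, y 1.6614 (then +1.0353 / +3.8637)
    (7,2) via x @ 0.2588
    (6,2) via x @ 1.2941
    (6,1) via y @ 1.6614
    (5,1) via x @ 2.3294
    (4,1) via x @ 3.3646
    (3,1) via x @ 4.3999
    (2,1) via x @ 5.4352
    (2,0) via y @ 5.5251  # hit
  → r_3 = 5.5251
beam 4: φ=135°, α=285°
  direction (0.2588, -0.9659); cell (8,2); t to first gridline: x 2.8978, y 0.4452 (then +3.8637 / +1.0353)
    (8,1) via y @ 0.4452
    (8,0) via y @ 1.4804  # hit
  → r_4 = 1.4804

ranges = [0.7765, 2.6607, 5.5251, 1.4804]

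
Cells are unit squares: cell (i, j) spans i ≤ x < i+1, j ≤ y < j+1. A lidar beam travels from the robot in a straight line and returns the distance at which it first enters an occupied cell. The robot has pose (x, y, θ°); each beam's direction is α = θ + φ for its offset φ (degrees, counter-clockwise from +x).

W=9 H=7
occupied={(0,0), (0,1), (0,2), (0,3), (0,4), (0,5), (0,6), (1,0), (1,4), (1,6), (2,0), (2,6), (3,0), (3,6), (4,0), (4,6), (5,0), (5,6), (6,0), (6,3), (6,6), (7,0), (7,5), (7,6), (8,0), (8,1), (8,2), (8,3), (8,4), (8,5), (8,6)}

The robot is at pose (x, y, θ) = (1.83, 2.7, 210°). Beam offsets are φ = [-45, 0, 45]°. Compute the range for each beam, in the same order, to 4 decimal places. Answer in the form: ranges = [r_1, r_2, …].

ranges = [0.8593, 0.9584, 1.7600]

beam 1: φ=-45°, α=165°
  cosα=-0.9659 sinα=0.2588 | (1,2) | tMaxX 0.8593 tMaxY 1.1591 | tΔX 1.0353 tΔY 3.8637
    t=0.8593 [x] (0,2) — stop
  → r_1 = 0.8593
beam 2: φ=0°, α=210°
  cosα=-0.8660 sinα=-0.5000 | (1,2) | tMaxX 0.9584 tMaxY 1.4000 | tΔX 1.1547 tΔY 2.0000
    t=0.9584 [x] (0,2) — stop
  → r_2 = 0.9584
beam 3: φ=45°, α=255°
  cosα=-0.2588 sinα=-0.9659 | (1,2) | tMaxX 3.2069 tMaxY 0.7247 | tΔX 3.8637 tΔY 1.0353
    t=0.7247 [y] (1,1)
    t=1.7600 [y] (1,0) — stop
  → r_3 = 1.7600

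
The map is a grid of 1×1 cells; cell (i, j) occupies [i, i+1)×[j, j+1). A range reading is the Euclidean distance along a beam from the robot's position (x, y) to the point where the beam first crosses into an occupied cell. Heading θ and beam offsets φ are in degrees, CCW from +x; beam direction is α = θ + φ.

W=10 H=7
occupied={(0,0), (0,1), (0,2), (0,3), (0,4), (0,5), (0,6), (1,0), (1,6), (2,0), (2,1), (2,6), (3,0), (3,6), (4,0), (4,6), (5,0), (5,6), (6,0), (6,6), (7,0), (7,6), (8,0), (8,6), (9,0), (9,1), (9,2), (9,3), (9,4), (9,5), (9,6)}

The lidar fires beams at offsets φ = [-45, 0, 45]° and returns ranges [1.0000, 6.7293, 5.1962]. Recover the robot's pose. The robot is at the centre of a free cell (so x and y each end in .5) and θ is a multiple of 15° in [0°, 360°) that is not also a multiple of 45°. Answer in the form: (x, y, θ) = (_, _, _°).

(x, y, θ) = (7.5, 5.5, 195°)

Candidates: 39 free-cell centres × 16 headings = 624 poses. Raycast each; keep the one whose scan matches to 4 dp.
  (4.5, 5.5, 30°): beam 1 = 4.6587 ≠ 1.0000 ✗
  (6.5, 1.5, 15°): beam 2 = 2.5882 ≠ 6.7293 ✗
  (7.5, 4.5, 30°): beam 1 = 1.5529 ≠ 1.0000 ✗
  (8.5, 5.5, 30°): beam 1 = 0.5176 ≠ 1.0000 ✗
  …
  (7.5, 5.5, 195°): r_1=1.0000, r_2=6.7293, r_3=5.1962 — all match ✓
Unique over the lattice → pose = (7.5, 5.5, 195°).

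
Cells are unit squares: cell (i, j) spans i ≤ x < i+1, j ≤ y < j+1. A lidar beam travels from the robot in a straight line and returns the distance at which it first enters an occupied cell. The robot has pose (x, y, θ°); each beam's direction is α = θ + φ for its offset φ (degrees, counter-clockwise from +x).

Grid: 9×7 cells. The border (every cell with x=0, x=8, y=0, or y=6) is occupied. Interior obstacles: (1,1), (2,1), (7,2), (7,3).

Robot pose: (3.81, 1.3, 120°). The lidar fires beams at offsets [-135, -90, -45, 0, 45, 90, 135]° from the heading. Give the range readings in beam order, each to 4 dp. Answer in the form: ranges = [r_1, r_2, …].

ranges = [1.1591, 3.6835, 4.8658, 5.4271, 0.8386, 0.6000, 0.3106]

beam 1: φ=-135°, α=345°
  dir = (cos 345°, sin 345°) = (0.9659, -0.2588); from cell (3,1)
  next x-line at t=0.1967, next y-line at t=1.1591; Δt_x=1.0353, Δt_y=3.8637
    x: enter (4,1) at t=0.1967
    y: enter (4,0) at t=1.1591 ← occupied
  → r_1 = 1.1591
beam 2: φ=-90°, α=30°
  dir = (cos 30°, sin 30°) = (0.8660, 0.5000); from cell (3,1)
  next x-line at t=0.2194, next y-line at t=1.4000; Δt_x=1.1547, Δt_y=2.0000
    x: enter (4,1) at t=0.2194
    x: enter (5,1) at t=1.3741
    y: enter (5,2) at t=1.4000
    x: enter (6,2) at t=2.5288
    y: enter (6,3) at t=3.4000
    x: enter (7,3) at t=3.6835 ← occupied
  → r_2 = 3.6835
beam 3: φ=-45°, α=75°
  dir = (cos 75°, sin 75°) = (0.2588, 0.9659); from cell (3,1)
  next x-line at t=0.7341, next y-line at t=0.7247; Δt_x=3.8637, Δt_y=1.0353
    y: enter (3,2) at t=0.7247
    x: enter (4,2) at t=0.7341
    y: enter (4,3) at t=1.7600
    y: enter (4,4) at t=2.7952
    y: enter (4,5) at t=3.8305
    x: enter (5,5) at t=4.5978
    y: enter (5,6) at t=4.8658 ← occupied
  → r_3 = 4.8658
beam 4: φ=0°, α=120°
  dir = (cos 120°, sin 120°) = (-0.5000, 0.8660); from cell (3,1)
  next x-line at t=1.6200, next y-line at t=0.8083; Δt_x=2.0000, Δt_y=1.1547
    y: enter (3,2) at t=0.8083
    x: enter (2,2) at t=1.6200
    y: enter (2,3) at t=1.9630
    y: enter (2,4) at t=3.1177
    x: enter (1,4) at t=3.6200
    y: enter (1,5) at t=4.2724
    y: enter (1,6) at t=5.4271 ← occupied
  → r_4 = 5.4271
beam 5: φ=45°, α=165°
  dir = (cos 165°, sin 165°) = (-0.9659, 0.2588); from cell (3,1)
  next x-line at t=0.8386, next y-line at t=2.7046; Δt_x=1.0353, Δt_y=3.8637
    x: enter (2,1) at t=0.8386 ← occupied
  → r_5 = 0.8386
beam 6: φ=90°, α=210°
  dir = (cos 210°, sin 210°) = (-0.8660, -0.5000); from cell (3,1)
  next x-line at t=0.9353, next y-line at t=0.6000; Δt_x=1.1547, Δt_y=2.0000
    y: enter (3,0) at t=0.6000 ← occupied
  → r_6 = 0.6000
beam 7: φ=135°, α=255°
  dir = (cos 255°, sin 255°) = (-0.2588, -0.9659); from cell (3,1)
  next x-line at t=3.1296, next y-line at t=0.3106; Δt_x=3.8637, Δt_y=1.0353
    y: enter (3,0) at t=0.3106 ← occupied
  → r_7 = 0.3106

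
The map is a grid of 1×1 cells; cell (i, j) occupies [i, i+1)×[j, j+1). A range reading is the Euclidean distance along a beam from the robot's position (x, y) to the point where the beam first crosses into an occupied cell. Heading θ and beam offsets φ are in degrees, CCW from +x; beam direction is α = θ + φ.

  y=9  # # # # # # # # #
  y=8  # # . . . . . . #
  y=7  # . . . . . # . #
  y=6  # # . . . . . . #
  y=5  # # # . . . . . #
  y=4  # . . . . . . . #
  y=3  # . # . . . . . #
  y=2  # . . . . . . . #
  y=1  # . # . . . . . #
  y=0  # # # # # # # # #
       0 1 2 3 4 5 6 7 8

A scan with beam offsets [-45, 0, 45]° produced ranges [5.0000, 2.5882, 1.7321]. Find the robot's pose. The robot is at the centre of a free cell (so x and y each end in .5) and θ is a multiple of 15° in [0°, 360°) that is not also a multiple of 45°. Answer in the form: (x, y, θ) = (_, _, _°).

(x, y, θ) = (2.5, 6.5, 75°)

Enumerate (i+0.5, j+0.5, θ) over the 49 free cells and 16 admissible headings. For each, cast all 3 beams and compare to the given ranges.
  (2.5, 4.5, 15°): beam 1 = 6.3509 ≠ 5.0000 ✗
  (5.5, 7.5, 15°): beam 1 = 0.5774 ≠ 5.0000 ✗
  (3.5, 1.5, 255°): beam 1 = 0.5774 ≠ 5.0000 ✗
  (1.5, 7.5, 150°): beam 1 = 0.5176 ≠ 5.0000 ✗
  …
  (2.5, 6.5, 75°): r_1=5.0000, r_2=2.5882, r_3=1.7321 — all match ✓
Unique over the lattice → pose = (2.5, 6.5, 75°).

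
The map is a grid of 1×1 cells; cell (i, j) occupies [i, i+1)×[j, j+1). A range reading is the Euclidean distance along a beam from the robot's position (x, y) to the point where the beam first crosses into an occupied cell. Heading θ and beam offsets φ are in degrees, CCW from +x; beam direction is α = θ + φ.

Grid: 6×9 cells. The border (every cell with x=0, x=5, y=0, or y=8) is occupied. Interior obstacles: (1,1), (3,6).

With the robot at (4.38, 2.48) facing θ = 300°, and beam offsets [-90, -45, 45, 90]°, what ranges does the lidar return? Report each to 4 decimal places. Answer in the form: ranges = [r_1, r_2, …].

beam 1: φ=-90°, α=210°
  d=(-0.8660,-0.5000)  start (4,2)  tX=0.4388 tY=0.9600  stride 1/|dx|=1.1547 1/|dy|=2.0000
    cross x-line → (3,2), t=0.4388
    cross y-line → (3,1), t=0.9600
    cross x-line → (2,1), t=1.5935
    cross x-line → (1,1), t=2.7482 (wall)
  → r_1 = 2.7482
beam 2: φ=-45°, α=255°
  d=(-0.2588,-0.9659)  start (4,2)  tX=1.4682 tY=0.4969  stride 1/|dx|=3.8637 1/|dy|=1.0353
    cross y-line → (4,1), t=0.4969
    cross x-line → (3,1), t=1.4682
    cross y-line → (3,0), t=1.5322 (wall)
  → r_2 = 1.5322
beam 3: φ=45°, α=345°
  d=(0.9659,-0.2588)  start (4,2)  tX=0.6419 tY=1.8546  stride 1/|dx|=1.0353 1/|dy|=3.8637
    cross x-line → (5,2), t=0.6419 (wall)
  → r_3 = 0.6419
beam 4: φ=90°, α=30°
  d=(0.8660,0.5000)  start (4,2)  tX=0.7159 tY=1.0400  stride 1/|dx|=1.1547 1/|dy|=2.0000
    cross x-line → (5,2), t=0.7159 (wall)
  → r_4 = 0.7159

ranges = [2.7482, 1.5322, 0.6419, 0.7159]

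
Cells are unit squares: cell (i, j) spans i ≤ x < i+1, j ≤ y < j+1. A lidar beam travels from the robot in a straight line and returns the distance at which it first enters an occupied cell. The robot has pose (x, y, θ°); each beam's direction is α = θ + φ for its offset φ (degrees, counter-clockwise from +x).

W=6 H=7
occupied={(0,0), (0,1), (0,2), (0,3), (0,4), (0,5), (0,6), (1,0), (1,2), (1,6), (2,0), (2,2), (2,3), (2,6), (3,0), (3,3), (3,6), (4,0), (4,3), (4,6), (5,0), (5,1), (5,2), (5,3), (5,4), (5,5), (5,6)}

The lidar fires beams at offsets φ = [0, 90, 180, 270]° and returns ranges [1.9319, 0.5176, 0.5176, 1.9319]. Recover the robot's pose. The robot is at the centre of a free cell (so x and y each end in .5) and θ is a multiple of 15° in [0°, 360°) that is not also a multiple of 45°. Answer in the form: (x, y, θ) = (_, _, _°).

Enumerate (i+0.5, j+0.5, θ) over the 15 free cells and 16 admissible headings. For each, cast all 4 beams and compare to the given ranges.
  (1.5, 1.5, 240°): beam 1 = 0.5774 ≠ 1.9319 ✗
  (2.5, 1.5, 75°): beam 1 = 0.5176 ≠ 1.9319 ✗
  (2.5, 1.5, 300°): beam 1 = 0.5774 ≠ 1.9319 ✗
  (4.5, 2.5, 150°): beam 1 = 1.0000 ≠ 1.9319 ✗
  …
  (1.5, 5.5, 15°): r_1=1.9319, r_2=0.5176, r_3=0.5176, r_4=1.9319 — all match ✓
Only this pose fits every beam.

(x, y, θ) = (1.5, 5.5, 15°)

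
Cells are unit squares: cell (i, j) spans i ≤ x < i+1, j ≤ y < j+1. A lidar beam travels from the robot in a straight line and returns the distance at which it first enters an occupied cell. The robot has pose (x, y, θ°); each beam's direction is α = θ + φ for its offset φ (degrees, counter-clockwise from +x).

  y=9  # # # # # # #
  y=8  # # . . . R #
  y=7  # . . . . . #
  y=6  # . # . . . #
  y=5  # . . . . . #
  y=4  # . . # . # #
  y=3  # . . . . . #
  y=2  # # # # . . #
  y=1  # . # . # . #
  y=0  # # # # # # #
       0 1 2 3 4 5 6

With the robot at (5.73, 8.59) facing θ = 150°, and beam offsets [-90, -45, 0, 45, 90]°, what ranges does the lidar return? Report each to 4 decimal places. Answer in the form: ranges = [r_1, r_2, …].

beam 1: φ=-90°, α=60°
  dir = (cos 60°, sin 60°) = (0.5000, 0.8660); from cell (5,8)
  next x-line at t=0.5400, next y-line at t=0.4734; Δt_x=2.0000, Δt_y=1.1547
    y: enter (5,9) at t=0.4734 ← occupied
  → r_1 = 0.4734
beam 2: φ=-45°, α=105°
  dir = (cos 105°, sin 105°) = (-0.2588, 0.9659); from cell (5,8)
  next x-line at t=2.8205, next y-line at t=0.4245; Δt_x=3.8637, Δt_y=1.0353
    y: enter (5,9) at t=0.4245 ← occupied
  → r_2 = 0.4245
beam 3: φ=0°, α=150°
  dir = (cos 150°, sin 150°) = (-0.8660, 0.5000); from cell (5,8)
  next x-line at t=0.8429, next y-line at t=0.8200; Δt_x=1.1547, Δt_y=2.0000
    y: enter (5,9) at t=0.8200 ← occupied
  → r_3 = 0.8200
beam 4: φ=45°, α=195°
  dir = (cos 195°, sin 195°) = (-0.9659, -0.2588); from cell (5,8)
  next x-line at t=0.7558, next y-line at t=2.2796; Δt_x=1.0353, Δt_y=3.8637
    x: enter (4,8) at t=0.7558
    x: enter (3,8) at t=1.7910
    y: enter (3,7) at t=2.2796
    x: enter (2,7) at t=2.8263
    x: enter (1,7) at t=3.8616
    x: enter (0,7) at t=4.8969 ← occupied
  → r_4 = 4.8969
beam 5: φ=90°, α=240°
  dir = (cos 240°, sin 240°) = (-0.5000, -0.8660); from cell (5,8)
  next x-line at t=1.4600, next y-line at t=0.6813; Δt_x=2.0000, Δt_y=1.1547
    y: enter (5,7) at t=0.6813
    x: enter (4,7) at t=1.4600
    y: enter (4,6) at t=1.8360
    y: enter (4,5) at t=2.9907
    x: enter (3,5) at t=3.4600
    y: enter (3,4) at t=4.1454 ← occupied
  → r_5 = 4.1454

ranges = [0.4734, 0.4245, 0.8200, 4.8969, 4.1454]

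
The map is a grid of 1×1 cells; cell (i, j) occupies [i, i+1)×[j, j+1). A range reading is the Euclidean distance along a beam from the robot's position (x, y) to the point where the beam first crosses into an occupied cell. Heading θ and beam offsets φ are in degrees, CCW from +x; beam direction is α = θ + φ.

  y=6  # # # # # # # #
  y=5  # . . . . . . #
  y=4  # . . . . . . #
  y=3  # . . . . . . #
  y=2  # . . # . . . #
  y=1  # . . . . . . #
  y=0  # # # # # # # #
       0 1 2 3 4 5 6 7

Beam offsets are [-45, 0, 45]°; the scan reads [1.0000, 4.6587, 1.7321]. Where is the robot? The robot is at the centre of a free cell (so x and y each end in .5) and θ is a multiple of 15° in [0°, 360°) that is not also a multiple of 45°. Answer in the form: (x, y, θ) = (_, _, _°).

The pose lattice has 29·16 = 464 candidates. Test each by forward raycasting.
  (5.5, 5.5, 60°): beam 1 = 1.5529 ≠ 1.0000 ✗
  (1.5, 3.5, 75°): beam 1 = 5.0000 ≠ 1.0000 ✗
  (1.5, 2.5, 105°): beam 1 = 4.0415 ≠ 1.0000 ✗
  (6.5, 1.5, 210°): beam 1 = 2.5882 ≠ 1.0000 ✗
  …
  (2.5, 1.5, 105°): r_1=1.0000, r_2=4.6587, r_3=1.7321 — all match ✓
Only this pose fits every beam.

(x, y, θ) = (2.5, 1.5, 105°)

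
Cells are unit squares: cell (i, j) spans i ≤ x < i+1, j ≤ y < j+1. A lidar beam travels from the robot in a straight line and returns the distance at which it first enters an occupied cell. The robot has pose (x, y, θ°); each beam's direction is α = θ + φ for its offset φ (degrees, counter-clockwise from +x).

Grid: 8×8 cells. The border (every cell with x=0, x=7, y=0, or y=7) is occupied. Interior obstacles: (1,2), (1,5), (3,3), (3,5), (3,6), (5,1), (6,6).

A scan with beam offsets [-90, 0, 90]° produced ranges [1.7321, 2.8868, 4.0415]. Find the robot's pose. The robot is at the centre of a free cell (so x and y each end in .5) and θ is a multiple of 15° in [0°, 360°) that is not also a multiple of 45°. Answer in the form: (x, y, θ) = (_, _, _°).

Candidates: 29 free-cell centres × 16 headings = 464 poses. Raycast each; keep the one whose scan matches to 4 dp.
  (1.5, 3.5, 15°): beam 1 = 0.5176 ≠ 1.7321 ✗
  (4.5, 5.5, 105°): beam 1 = 1.9319 ≠ 1.7321 ✗
  (3.5, 4.5, 75°): beam 1 = 3.6235 ≠ 1.7321 ✗
  …
  (5.5, 3.5, 60°): r_1=1.7321, r_2=2.8868, r_3=4.0415 — all match ✓
No second candidate reproduces the full scan.

(x, y, θ) = (5.5, 3.5, 60°)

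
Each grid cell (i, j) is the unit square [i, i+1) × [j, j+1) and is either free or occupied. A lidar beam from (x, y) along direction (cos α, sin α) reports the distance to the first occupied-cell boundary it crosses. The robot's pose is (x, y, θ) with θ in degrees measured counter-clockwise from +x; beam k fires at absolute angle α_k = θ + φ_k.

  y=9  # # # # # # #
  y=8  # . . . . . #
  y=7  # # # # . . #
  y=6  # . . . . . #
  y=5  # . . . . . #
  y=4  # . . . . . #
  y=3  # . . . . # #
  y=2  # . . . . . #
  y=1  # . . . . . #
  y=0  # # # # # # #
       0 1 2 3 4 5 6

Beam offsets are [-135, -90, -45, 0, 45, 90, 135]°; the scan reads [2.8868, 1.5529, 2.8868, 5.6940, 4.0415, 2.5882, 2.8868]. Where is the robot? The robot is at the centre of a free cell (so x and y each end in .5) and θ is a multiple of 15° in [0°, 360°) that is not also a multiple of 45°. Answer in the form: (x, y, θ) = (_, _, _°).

Candidates: 36 free-cell centres × 16 headings = 576 poses. Raycast each; keep the one whose scan matches to 4 dp.
  (5.5, 1.5, 255°): beam 1 = 6.3509 ≠ 2.8868 ✗
  (4.5, 7.5, 30°): beam 1 = 6.7293 ≠ 2.8868 ✗
  (4.5, 6.5, 300°): beam 1 = 1.9319 ≠ 2.8868 ✗
  …
  (3.5, 3.5, 75°): r_1=2.8868, r_2=1.5529, r_3=2.8868, r_4=5.6940, r_5=4.0415, r_6=2.5882, r_7=2.8868 — all match ✓
Unique over the lattice → pose = (3.5, 3.5, 75°).

(x, y, θ) = (3.5, 3.5, 75°)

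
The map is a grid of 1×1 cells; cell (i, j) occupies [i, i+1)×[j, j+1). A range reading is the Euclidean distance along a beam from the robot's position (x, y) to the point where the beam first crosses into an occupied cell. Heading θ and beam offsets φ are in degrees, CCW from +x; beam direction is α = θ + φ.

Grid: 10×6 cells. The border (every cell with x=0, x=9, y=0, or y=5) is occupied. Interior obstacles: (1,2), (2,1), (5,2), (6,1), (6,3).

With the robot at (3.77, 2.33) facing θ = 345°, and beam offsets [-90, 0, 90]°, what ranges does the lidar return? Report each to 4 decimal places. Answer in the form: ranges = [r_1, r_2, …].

ranges = [1.3769, 1.2734, 2.7642]

beam 1: φ=-90°, α=255°
  dir = (cos 255°, sin 255°) = (-0.2588, -0.9659); from cell (3,2)
  next x-line at t=2.9751, next y-line at t=0.3416; Δt_x=3.8637, Δt_y=1.0353
    y: enter (3,1) at t=0.3416
    y: enter (3,0) at t=1.3769 ← occupied
  → r_1 = 1.3769
beam 2: φ=0°, α=345°
  dir = (cos 345°, sin 345°) = (0.9659, -0.2588); from cell (3,2)
  next x-line at t=0.2381, next y-line at t=1.2750; Δt_x=1.0353, Δt_y=3.8637
    x: enter (4,2) at t=0.2381
    x: enter (5,2) at t=1.2734 ← occupied
  → r_2 = 1.2734
beam 3: φ=90°, α=75°
  dir = (cos 75°, sin 75°) = (0.2588, 0.9659); from cell (3,2)
  next x-line at t=0.8887, next y-line at t=0.6936; Δt_x=3.8637, Δt_y=1.0353
    y: enter (3,3) at t=0.6936
    x: enter (4,3) at t=0.8887
    y: enter (4,4) at t=1.7289
    y: enter (4,5) at t=2.7642 ← occupied
  → r_3 = 2.7642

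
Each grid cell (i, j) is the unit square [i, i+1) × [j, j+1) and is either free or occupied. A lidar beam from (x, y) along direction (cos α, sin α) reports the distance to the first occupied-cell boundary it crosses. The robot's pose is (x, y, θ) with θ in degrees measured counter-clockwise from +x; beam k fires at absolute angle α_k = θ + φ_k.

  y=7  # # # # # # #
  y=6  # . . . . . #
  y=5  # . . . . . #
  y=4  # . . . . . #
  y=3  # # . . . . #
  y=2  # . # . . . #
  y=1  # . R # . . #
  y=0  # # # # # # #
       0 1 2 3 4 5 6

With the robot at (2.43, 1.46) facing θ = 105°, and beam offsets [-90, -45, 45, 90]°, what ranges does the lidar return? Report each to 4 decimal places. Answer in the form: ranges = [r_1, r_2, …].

beam 1: φ=-90°, α=15°
  dir = (cos 15°, sin 15°) = (0.9659, 0.2588); from cell (2,1)
  next x-line at t=0.5901, next y-line at t=2.0864; Δt_x=1.0353, Δt_y=3.8637
    x: enter (3,1) at t=0.5901 ← occupied
  → r_1 = 0.5901
beam 2: φ=-45°, α=60°
  dir = (cos 60°, sin 60°) = (0.5000, 0.8660); from cell (2,1)
  next x-line at t=1.1400, next y-line at t=0.6235; Δt_x=2.0000, Δt_y=1.1547
    y: enter (2,2) at t=0.6235 ← occupied
  → r_2 = 0.6235
beam 3: φ=45°, α=150°
  dir = (cos 150°, sin 150°) = (-0.8660, 0.5000); from cell (2,1)
  next x-line at t=0.4965, next y-line at t=1.0800; Δt_x=1.1547, Δt_y=2.0000
    x: enter (1,1) at t=0.4965
    y: enter (1,2) at t=1.0800
    x: enter (0,2) at t=1.6512 ← occupied
  → r_3 = 1.6512
beam 4: φ=90°, α=195°
  dir = (cos 195°, sin 195°) = (-0.9659, -0.2588); from cell (2,1)
  next x-line at t=0.4452, next y-line at t=1.7773; Δt_x=1.0353, Δt_y=3.8637
    x: enter (1,1) at t=0.4452
    x: enter (0,1) at t=1.4804 ← occupied
  → r_4 = 1.4804

ranges = [0.5901, 0.6235, 1.6512, 1.4804]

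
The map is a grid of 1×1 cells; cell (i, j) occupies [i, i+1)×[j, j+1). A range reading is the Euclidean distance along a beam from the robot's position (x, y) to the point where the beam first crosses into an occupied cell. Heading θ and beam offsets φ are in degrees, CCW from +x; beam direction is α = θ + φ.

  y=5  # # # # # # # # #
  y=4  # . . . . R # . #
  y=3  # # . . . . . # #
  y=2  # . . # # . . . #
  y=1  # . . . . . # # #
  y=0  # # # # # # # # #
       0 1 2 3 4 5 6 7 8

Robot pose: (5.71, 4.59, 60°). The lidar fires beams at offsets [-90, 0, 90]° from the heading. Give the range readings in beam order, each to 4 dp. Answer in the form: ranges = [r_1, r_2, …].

beam 1: φ=-90°, α=330°
  dir = (cos 330°, sin 330°) = (0.8660, -0.5000); from cell (5,4)
  next x-line at t=0.3349, next y-line at t=1.1800; Δt_x=1.1547, Δt_y=2.0000
    x: enter (6,4) at t=0.3349 ← occupied
  → r_1 = 0.3349
beam 2: φ=0°, α=60°
  dir = (cos 60°, sin 60°) = (0.5000, 0.8660); from cell (5,4)
  next x-line at t=0.5800, next y-line at t=0.4734; Δt_x=2.0000, Δt_y=1.1547
    y: enter (5,5) at t=0.4734 ← occupied
  → r_2 = 0.4734
beam 3: φ=90°, α=150°
  dir = (cos 150°, sin 150°) = (-0.8660, 0.5000); from cell (5,4)
  next x-line at t=0.8198, next y-line at t=0.8200; Δt_x=1.1547, Δt_y=2.0000
    x: enter (4,4) at t=0.8198
    y: enter (4,5) at t=0.8200 ← occupied
  → r_3 = 0.8200

ranges = [0.3349, 0.4734, 0.8200]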